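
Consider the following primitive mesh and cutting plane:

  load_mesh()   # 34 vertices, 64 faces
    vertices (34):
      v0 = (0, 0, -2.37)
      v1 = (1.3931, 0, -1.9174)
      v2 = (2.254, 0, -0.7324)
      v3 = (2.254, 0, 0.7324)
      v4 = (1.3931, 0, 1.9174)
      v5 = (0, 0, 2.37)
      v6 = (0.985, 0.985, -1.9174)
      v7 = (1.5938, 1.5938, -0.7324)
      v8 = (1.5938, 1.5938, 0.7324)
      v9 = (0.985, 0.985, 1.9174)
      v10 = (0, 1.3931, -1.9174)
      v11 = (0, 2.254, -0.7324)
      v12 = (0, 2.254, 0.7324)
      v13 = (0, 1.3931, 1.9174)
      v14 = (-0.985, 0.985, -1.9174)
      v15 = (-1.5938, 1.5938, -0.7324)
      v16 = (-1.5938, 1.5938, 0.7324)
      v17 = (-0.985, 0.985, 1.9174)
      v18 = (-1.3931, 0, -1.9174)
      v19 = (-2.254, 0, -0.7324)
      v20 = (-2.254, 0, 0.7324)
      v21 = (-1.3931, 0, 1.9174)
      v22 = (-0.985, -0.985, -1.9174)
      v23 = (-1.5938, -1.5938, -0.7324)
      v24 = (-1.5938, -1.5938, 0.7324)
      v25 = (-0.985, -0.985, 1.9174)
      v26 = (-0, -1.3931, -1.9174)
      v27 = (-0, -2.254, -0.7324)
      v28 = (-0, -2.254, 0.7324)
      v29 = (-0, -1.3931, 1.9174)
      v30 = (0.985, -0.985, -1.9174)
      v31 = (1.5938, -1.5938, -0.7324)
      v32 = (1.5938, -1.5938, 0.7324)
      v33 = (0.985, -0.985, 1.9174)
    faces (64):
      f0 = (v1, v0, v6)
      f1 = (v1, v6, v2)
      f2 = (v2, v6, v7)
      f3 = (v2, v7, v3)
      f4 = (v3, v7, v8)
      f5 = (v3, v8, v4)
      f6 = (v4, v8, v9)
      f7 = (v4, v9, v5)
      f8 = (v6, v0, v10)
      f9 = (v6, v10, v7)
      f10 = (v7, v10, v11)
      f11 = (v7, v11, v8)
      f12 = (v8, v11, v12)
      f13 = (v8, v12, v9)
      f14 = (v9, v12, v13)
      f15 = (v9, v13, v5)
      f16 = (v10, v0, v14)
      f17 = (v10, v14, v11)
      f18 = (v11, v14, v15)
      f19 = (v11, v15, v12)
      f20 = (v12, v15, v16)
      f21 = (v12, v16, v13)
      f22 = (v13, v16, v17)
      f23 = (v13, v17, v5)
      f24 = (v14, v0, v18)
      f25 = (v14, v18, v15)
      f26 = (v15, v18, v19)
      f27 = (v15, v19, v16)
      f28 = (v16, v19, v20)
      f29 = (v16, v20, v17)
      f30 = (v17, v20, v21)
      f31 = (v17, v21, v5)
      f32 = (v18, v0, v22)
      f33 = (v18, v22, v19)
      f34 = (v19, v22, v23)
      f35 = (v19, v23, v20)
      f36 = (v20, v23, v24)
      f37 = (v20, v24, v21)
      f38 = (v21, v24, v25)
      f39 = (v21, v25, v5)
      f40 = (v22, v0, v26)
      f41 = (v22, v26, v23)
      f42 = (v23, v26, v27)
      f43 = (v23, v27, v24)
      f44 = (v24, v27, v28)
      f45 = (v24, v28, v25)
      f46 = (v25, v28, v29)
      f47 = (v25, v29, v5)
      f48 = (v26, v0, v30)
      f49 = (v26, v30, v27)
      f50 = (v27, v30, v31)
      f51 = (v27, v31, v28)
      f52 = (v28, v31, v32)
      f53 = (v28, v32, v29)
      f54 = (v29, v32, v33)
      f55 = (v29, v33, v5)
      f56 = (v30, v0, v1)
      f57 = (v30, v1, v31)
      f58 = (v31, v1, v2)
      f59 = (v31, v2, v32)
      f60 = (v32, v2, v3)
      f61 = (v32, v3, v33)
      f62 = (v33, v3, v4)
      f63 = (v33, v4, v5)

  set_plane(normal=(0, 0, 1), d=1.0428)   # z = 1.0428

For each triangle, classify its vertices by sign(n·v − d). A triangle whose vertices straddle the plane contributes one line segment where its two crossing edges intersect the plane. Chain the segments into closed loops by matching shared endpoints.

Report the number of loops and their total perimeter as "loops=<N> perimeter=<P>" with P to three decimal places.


Straddling triangles (16 of 64):
  (v3,v8,v4) [--+] → (1.54123, 1.17632, 1.0428)–(2.0285, 0, 1.0428)  len=1.2732
  (v4,v8,v9) [+-+] → (1.54123, 1.17632, 1.0428)–(1.43433, 1.43433, 1.0428)  len=0.2793
  (v8,v12,v9) [--+] → (0.258012, 1.9216, 1.0428)–(1.43433, 1.43433, 1.0428)  len=1.2732
  (v9,v12,v13) [+-+] → (0.258012, 1.9216, 1.0428)–(0, 2.0285, 1.0428)  len=0.2793
  (v12,v16,v13) [--+] → (-1.17632, 1.54123, 1.0428)–(0, 2.0285, 1.0428)  len=1.2732
  (v13,v16,v17) [+-+] → (-1.17632, 1.54123, 1.0428)–(-1.43433, 1.43433, 1.0428)  len=0.2793
  (v16,v20,v17) [--+] → (-1.9216, 0.258012, 1.0428)–(-1.43433, 1.43433, 1.0428)  len=1.2732
  (v17,v20,v21) [+-+] → (-1.9216, 0.258012, 1.0428)–(-2.0285, 0, 1.0428)  len=0.2793
  (v20,v24,v21) [--+] → (-1.54123, -1.17632, 1.0428)–(-2.0285, 0, 1.0428)  len=1.2732
  (v21,v24,v25) [+-+] → (-1.54123, -1.17632, 1.0428)–(-1.43433, -1.43433, 1.0428)  len=0.2793
  (v24,v28,v25) [--+] → (-0.258012, -1.9216, 1.0428)–(-1.43433, -1.43433, 1.0428)  len=1.2732
  (v25,v28,v29) [+-+] → (-0.258012, -1.9216, 1.0428)–(0, -2.0285, 1.0428)  len=0.2793
  (v28,v32,v29) [--+] → (1.17632, -1.54123, 1.0428)–(0, -2.0285, 1.0428)  len=1.2732
  (v29,v32,v33) [+-+] → (1.17632, -1.54123, 1.0428)–(1.43433, -1.43433, 1.0428)  len=0.2793
  (v32,v3,v33) [--+] → (1.9216, -0.258012, 1.0428)–(1.43433, -1.43433, 1.0428)  len=1.2732
  (v33,v3,v4) [+-+] → (1.9216, -0.258012, 1.0428)–(2.0285, 0, 1.0428)  len=0.2793

Chained into 1 loop(s):
  loop 1: 16 segments, perimeter = 12.4202
Total perimeter = 12.420

loops=1 perimeter=12.420


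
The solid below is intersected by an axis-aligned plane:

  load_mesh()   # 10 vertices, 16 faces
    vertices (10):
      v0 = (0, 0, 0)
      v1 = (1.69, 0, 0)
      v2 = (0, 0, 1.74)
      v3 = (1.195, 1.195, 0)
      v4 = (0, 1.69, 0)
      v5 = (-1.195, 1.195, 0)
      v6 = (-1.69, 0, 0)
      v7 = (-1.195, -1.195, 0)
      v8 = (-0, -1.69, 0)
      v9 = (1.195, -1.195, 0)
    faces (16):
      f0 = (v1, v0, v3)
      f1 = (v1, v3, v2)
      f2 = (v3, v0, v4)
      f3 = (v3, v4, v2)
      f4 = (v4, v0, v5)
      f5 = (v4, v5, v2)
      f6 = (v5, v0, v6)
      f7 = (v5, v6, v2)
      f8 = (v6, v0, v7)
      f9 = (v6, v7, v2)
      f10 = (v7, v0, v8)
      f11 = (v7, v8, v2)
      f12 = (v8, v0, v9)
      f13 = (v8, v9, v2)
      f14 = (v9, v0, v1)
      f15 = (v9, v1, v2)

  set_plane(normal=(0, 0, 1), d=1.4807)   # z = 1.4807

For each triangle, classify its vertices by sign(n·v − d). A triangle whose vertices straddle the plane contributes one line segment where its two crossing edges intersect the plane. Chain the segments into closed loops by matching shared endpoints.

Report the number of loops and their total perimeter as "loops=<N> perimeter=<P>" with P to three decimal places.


loops=1 perimeter=1.542

Straddling triangles (8 of 16):
  (v1,v3,v2) [--+] → (0.178082, 0.178082, 1.4807)–(0.251849, 0, 1.4807)  len=0.1928
  (v3,v4,v2) [--+] → (0, 0.251849, 1.4807)–(0.178082, 0.178082, 1.4807)  len=0.1928
  (v4,v5,v2) [--+] → (-0.178082, 0.178082, 1.4807)–(0, 0.251849, 1.4807)  len=0.1928
  (v5,v6,v2) [--+] → (-0.251849, 0, 1.4807)–(-0.178082, 0.178082, 1.4807)  len=0.1928
  (v6,v7,v2) [--+] → (-0.178082, -0.178082, 1.4807)–(-0.251849, 0, 1.4807)  len=0.1928
  (v7,v8,v2) [--+] → (0, -0.251849, 1.4807)–(-0.178082, -0.178082, 1.4807)  len=0.1928
  (v8,v9,v2) [--+] → (0.178082, -0.178082, 1.4807)–(0, -0.251849, 1.4807)  len=0.1928
  (v9,v1,v2) [--+] → (0.251849, 0, 1.4807)–(0.178082, -0.178082, 1.4807)  len=0.1928

Chained into 1 loop(s):
  loop 1: 8 segments, perimeter = 1.5420
Total perimeter = 1.542


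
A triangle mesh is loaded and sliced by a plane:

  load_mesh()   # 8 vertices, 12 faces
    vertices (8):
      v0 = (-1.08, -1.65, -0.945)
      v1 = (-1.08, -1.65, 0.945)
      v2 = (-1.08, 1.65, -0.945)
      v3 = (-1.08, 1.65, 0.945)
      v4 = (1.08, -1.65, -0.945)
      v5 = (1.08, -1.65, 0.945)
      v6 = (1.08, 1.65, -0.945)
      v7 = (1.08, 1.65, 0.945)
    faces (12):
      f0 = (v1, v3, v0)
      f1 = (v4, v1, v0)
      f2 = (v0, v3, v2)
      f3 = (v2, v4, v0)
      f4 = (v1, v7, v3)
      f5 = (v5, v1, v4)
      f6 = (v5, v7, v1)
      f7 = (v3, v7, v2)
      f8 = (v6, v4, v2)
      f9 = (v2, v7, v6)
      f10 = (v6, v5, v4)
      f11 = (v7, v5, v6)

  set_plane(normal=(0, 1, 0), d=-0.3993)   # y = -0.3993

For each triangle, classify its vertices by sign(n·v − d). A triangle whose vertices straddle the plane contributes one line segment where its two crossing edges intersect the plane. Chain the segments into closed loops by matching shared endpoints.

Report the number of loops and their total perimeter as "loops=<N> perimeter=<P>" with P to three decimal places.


Straddling triangles (8 of 12):
  (v1,v3,v0) [-+-] → (-1.08, -0.3993, 0.945)–(-1.08, -0.3993, -0.22869)  len=1.1737
  (v0,v3,v2) [-++] → (-1.08, -0.3993, -0.22869)–(-1.08, -0.3993, -0.945)  len=0.7163
  (v2,v4,v0) [+--] → (0.26136, -0.3993, -0.945)–(-1.08, -0.3993, -0.945)  len=1.3414
  (v1,v7,v3) [-++] → (-0.26136, -0.3993, 0.945)–(-1.08, -0.3993, 0.945)  len=0.8186
  (v5,v7,v1) [-+-] → (1.08, -0.3993, 0.945)–(-0.26136, -0.3993, 0.945)  len=1.3414
  (v6,v4,v2) [+-+] → (1.08, -0.3993, -0.945)–(0.26136, -0.3993, -0.945)  len=0.8186
  (v6,v5,v4) [+--] → (1.08, -0.3993, 0.22869)–(1.08, -0.3993, -0.945)  len=1.1737
  (v7,v5,v6) [+-+] → (1.08, -0.3993, 0.945)–(1.08, -0.3993, 0.22869)  len=0.7163

Chained into 1 loop(s):
  loop 1: 8 segments, perimeter = 8.1000
Total perimeter = 8.100

loops=1 perimeter=8.100


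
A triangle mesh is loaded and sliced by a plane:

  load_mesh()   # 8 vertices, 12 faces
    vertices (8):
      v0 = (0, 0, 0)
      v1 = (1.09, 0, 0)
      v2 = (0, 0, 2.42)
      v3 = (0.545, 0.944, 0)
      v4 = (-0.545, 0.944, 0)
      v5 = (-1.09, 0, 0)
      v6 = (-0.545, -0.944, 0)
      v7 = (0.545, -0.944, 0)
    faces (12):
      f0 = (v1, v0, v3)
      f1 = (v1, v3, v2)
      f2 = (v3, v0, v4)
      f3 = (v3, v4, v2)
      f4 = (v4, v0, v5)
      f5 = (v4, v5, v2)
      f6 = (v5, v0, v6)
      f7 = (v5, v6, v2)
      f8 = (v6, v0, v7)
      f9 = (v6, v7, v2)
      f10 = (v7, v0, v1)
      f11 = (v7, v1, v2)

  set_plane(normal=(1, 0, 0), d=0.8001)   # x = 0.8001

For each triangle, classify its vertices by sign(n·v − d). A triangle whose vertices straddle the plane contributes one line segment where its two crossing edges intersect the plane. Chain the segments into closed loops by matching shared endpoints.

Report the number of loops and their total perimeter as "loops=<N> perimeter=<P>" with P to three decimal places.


loops=1 perimeter=2.637

Straddling triangles (4 of 12):
  (v1,v0,v3) [+--] → (0.8001, 0, 0)–(0.8001, 0.502139, 0)  len=0.5021
  (v1,v3,v2) [+--] → (0.8001, 0.502139, 0)–(0.8001, 0, 0.643631)  len=0.8163
  (v7,v0,v1) [--+] → (0.8001, 0, 0)–(0.8001, -0.502139, 0)  len=0.5021
  (v7,v1,v2) [-+-] → (0.8001, -0.502139, 0)–(0.8001, 0, 0.643631)  len=0.8163

Chained into 1 loop(s):
  loop 1: 4 segments, perimeter = 2.6369
Total perimeter = 2.637


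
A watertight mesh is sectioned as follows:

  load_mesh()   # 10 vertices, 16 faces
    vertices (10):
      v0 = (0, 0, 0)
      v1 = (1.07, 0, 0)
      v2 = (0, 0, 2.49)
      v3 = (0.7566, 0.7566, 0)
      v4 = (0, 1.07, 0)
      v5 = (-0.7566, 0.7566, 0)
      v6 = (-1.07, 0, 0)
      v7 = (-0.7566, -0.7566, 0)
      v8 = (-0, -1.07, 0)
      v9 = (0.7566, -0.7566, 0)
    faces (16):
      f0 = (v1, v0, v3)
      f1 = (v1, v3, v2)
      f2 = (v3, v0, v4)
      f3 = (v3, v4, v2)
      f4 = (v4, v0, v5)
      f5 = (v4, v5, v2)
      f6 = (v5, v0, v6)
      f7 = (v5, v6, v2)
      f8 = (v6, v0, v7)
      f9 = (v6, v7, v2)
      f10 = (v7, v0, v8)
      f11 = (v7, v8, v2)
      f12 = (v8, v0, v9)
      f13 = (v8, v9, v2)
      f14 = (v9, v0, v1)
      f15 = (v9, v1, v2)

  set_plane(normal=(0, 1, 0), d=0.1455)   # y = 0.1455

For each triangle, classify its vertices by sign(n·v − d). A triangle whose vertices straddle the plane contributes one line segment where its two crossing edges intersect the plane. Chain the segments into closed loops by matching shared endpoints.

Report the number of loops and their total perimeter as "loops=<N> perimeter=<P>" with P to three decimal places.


loops=1 perimeter=6.802

Straddling triangles (8 of 16):
  (v1,v0,v3) [--+] → (0.1455, 0.1455, 0)–(1.00973, 0.1455, 0)  len=0.8642
  (v1,v3,v2) [-+-] → (1.00973, 0.1455, 0)–(0.1455, 0.1455, 2.01115)  len=2.1890
  (v3,v0,v4) [+-+] → (0.1455, 0.1455, 0)–(0, 0.1455, 0)  len=0.1455
  (v3,v4,v2) [++-] → (0, 0.1455, 2.15141)–(0.1455, 0.1455, 2.01115)  len=0.2021
  (v4,v0,v5) [+-+] → (0, 0.1455, 0)–(-0.1455, 0.1455, 0)  len=0.1455
  (v4,v5,v2) [++-] → (-0.1455, 0.1455, 2.01115)–(0, 0.1455, 2.15141)  len=0.2021
  (v5,v0,v6) [+--] → (-0.1455, 0.1455, 0)–(-1.00973, 0.1455, 0)  len=0.8642
  (v5,v6,v2) [+--] → (-1.00973, 0.1455, 0)–(-0.1455, 0.1455, 2.01115)  len=2.1890

Chained into 1 loop(s):
  loop 1: 8 segments, perimeter = 6.8016
Total perimeter = 6.802


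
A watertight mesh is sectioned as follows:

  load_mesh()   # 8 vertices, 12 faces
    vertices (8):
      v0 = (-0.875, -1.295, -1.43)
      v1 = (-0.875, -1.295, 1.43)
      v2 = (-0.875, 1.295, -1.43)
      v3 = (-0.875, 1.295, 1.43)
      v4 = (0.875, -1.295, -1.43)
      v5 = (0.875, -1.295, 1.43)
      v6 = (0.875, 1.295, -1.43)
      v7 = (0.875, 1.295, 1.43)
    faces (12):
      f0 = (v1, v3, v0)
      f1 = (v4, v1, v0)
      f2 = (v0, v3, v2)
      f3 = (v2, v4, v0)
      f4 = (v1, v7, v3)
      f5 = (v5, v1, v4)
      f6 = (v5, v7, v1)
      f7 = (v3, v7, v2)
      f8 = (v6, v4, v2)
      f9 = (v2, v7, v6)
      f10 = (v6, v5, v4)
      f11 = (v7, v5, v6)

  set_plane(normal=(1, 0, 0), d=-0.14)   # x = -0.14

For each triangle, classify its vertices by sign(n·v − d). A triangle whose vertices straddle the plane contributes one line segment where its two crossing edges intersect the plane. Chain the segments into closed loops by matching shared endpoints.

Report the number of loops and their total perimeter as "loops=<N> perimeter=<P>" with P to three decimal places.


Straddling triangles (8 of 12):
  (v4,v1,v0) [+--] → (-0.14, -1.295, 0.2288)–(-0.14, -1.295, -1.43)  len=1.6588
  (v2,v4,v0) [-+-] → (-0.14, 0.2072, -1.43)–(-0.14, -1.295, -1.43)  len=1.5022
  (v1,v7,v3) [-+-] → (-0.14, -0.2072, 1.43)–(-0.14, 1.295, 1.43)  len=1.5022
  (v5,v1,v4) [+-+] → (-0.14, -1.295, 1.43)–(-0.14, -1.295, 0.2288)  len=1.2012
  (v5,v7,v1) [++-] → (-0.14, -0.2072, 1.43)–(-0.14, -1.295, 1.43)  len=1.0878
  (v3,v7,v2) [-+-] → (-0.14, 1.295, 1.43)–(-0.14, 1.295, -0.2288)  len=1.6588
  (v6,v4,v2) [++-] → (-0.14, 0.2072, -1.43)–(-0.14, 1.295, -1.43)  len=1.0878
  (v2,v7,v6) [-++] → (-0.14, 1.295, -0.2288)–(-0.14, 1.295, -1.43)  len=1.2012

Chained into 1 loop(s):
  loop 1: 8 segments, perimeter = 10.9000
Total perimeter = 10.900

loops=1 perimeter=10.900


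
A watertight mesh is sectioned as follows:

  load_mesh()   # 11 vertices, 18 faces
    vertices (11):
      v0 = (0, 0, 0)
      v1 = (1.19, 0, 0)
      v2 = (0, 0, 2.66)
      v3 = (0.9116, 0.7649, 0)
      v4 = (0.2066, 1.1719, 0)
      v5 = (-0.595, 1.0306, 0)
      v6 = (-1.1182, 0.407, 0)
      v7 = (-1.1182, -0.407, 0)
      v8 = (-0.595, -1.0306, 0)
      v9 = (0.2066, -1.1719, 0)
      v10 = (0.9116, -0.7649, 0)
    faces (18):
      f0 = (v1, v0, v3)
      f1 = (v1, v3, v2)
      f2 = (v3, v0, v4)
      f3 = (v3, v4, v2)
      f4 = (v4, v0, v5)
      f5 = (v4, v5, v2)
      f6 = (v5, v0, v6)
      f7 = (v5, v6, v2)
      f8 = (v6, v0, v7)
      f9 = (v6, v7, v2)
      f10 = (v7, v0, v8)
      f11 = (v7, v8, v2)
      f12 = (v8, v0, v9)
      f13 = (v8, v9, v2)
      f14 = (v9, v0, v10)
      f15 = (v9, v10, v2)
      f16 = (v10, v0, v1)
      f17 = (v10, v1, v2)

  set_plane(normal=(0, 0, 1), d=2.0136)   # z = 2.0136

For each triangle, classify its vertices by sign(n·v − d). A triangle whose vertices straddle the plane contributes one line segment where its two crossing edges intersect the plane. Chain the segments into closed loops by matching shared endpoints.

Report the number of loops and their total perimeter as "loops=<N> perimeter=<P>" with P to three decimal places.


loops=1 perimeter=1.780

Straddling triangles (9 of 18):
  (v1,v3,v2) [--+] → (0.221526, 0.185876, 2.0136)–(0.289179, 0, 2.0136)  len=0.1978
  (v3,v4,v2) [--+] → (0.0502054, 0.284781, 2.0136)–(0.221526, 0.185876, 2.0136)  len=0.1978
  (v4,v5,v2) [--+] → (-0.144589, 0.250444, 2.0136)–(0.0502054, 0.284781, 2.0136)  len=0.1978
  (v5,v6,v2) [--+] → (-0.271731, 0.0989041, 2.0136)–(-0.144589, 0.250444, 2.0136)  len=0.1978
  (v6,v7,v2) [--+] → (-0.271731, -0.0989041, 2.0136)–(-0.271731, 0.0989041, 2.0136)  len=0.1978
  (v7,v8,v2) [--+] → (-0.144589, -0.250444, 2.0136)–(-0.271731, -0.0989041, 2.0136)  len=0.1978
  (v8,v9,v2) [--+] → (0.0502054, -0.284781, 2.0136)–(-0.144589, -0.250444, 2.0136)  len=0.1978
  (v9,v10,v2) [--+] → (0.221526, -0.185876, 2.0136)–(0.0502054, -0.284781, 2.0136)  len=0.1978
  (v10,v1,v2) [--+] → (0.289179, 0, 2.0136)–(0.221526, -0.185876, 2.0136)  len=0.1978

Chained into 1 loop(s):
  loop 1: 9 segments, perimeter = 1.7803
Total perimeter = 1.780


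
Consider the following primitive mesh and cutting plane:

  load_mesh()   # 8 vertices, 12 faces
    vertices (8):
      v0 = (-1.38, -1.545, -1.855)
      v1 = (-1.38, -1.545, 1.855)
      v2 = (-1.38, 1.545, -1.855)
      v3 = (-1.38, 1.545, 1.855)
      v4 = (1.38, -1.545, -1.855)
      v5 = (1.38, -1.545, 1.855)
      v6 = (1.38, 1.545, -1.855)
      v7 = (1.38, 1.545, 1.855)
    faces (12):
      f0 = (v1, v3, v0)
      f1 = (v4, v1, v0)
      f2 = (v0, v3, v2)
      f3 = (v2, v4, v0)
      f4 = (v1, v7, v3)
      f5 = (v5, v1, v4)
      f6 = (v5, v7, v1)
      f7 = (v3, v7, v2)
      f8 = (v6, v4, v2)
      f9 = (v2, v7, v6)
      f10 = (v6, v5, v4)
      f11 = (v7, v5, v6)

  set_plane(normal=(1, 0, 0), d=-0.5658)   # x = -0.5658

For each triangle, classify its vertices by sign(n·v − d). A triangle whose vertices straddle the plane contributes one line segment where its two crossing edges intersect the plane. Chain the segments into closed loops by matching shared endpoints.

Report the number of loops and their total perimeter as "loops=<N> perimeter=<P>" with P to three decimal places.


loops=1 perimeter=13.600

Straddling triangles (8 of 12):
  (v4,v1,v0) [+--] → (-0.5658, -1.545, 0.76055)–(-0.5658, -1.545, -1.855)  len=2.6155
  (v2,v4,v0) [-+-] → (-0.5658, 0.63345, -1.855)–(-0.5658, -1.545, -1.855)  len=2.1784
  (v1,v7,v3) [-+-] → (-0.5658, -0.63345, 1.855)–(-0.5658, 1.545, 1.855)  len=2.1784
  (v5,v1,v4) [+-+] → (-0.5658, -1.545, 1.855)–(-0.5658, -1.545, 0.76055)  len=1.0944
  (v5,v7,v1) [++-] → (-0.5658, -0.63345, 1.855)–(-0.5658, -1.545, 1.855)  len=0.9116
  (v3,v7,v2) [-+-] → (-0.5658, 1.545, 1.855)–(-0.5658, 1.545, -0.76055)  len=2.6155
  (v6,v4,v2) [++-] → (-0.5658, 0.63345, -1.855)–(-0.5658, 1.545, -1.855)  len=0.9116
  (v2,v7,v6) [-++] → (-0.5658, 1.545, -0.76055)–(-0.5658, 1.545, -1.855)  len=1.0944

Chained into 1 loop(s):
  loop 1: 8 segments, perimeter = 13.6000
Total perimeter = 13.600


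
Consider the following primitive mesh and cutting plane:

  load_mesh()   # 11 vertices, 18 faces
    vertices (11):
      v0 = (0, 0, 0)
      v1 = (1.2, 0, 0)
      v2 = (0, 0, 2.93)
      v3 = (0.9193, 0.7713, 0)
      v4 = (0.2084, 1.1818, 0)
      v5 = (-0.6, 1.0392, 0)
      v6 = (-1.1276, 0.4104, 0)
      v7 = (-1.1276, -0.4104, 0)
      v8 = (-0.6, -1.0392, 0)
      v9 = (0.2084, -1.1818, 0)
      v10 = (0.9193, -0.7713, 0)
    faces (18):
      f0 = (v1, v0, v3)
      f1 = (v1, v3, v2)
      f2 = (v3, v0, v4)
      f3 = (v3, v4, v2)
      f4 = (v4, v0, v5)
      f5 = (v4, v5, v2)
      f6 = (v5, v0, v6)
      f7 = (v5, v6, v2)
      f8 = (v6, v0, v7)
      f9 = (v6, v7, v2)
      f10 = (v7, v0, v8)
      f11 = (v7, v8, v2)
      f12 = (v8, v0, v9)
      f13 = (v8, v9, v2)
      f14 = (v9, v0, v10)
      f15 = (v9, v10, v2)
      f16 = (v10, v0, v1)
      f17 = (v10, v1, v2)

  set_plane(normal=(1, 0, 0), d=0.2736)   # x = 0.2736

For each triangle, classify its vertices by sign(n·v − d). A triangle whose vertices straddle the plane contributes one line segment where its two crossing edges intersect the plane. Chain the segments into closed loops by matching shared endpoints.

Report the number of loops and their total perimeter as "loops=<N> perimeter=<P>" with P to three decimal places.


Straddling triangles (8 of 18):
  (v1,v0,v3) [+-+] → (0.2736, 0, 0)–(0.2736, 0.229553, 0)  len=0.2296
  (v1,v3,v2) [++-] → (0.2736, 0.229553, 2.05798)–(0.2736, 0, 2.26196)  len=0.3071
  (v3,v0,v4) [+--] → (0.2736, 0.229553, 0)–(0.2736, 1.14415, 0)  len=0.9146
  (v3,v4,v2) [+--] → (0.2736, 1.14415, 0)–(0.2736, 0.229553, 2.05798)  len=2.2521
  (v9,v0,v10) [--+] → (0.2736, -0.229553, 0)–(0.2736, -1.14415, 0)  len=0.9146
  (v9,v10,v2) [-+-] → (0.2736, -1.14415, 0)–(0.2736, -0.229553, 2.05798)  len=2.2521
  (v10,v0,v1) [+-+] → (0.2736, -0.229553, 0)–(0.2736, 0, 0)  len=0.2296
  (v10,v1,v2) [++-] → (0.2736, 0, 2.26196)–(0.2736, -0.229553, 2.05798)  len=0.3071

Chained into 1 loop(s):
  loop 1: 8 segments, perimeter = 7.4066
Total perimeter = 7.407

loops=1 perimeter=7.407


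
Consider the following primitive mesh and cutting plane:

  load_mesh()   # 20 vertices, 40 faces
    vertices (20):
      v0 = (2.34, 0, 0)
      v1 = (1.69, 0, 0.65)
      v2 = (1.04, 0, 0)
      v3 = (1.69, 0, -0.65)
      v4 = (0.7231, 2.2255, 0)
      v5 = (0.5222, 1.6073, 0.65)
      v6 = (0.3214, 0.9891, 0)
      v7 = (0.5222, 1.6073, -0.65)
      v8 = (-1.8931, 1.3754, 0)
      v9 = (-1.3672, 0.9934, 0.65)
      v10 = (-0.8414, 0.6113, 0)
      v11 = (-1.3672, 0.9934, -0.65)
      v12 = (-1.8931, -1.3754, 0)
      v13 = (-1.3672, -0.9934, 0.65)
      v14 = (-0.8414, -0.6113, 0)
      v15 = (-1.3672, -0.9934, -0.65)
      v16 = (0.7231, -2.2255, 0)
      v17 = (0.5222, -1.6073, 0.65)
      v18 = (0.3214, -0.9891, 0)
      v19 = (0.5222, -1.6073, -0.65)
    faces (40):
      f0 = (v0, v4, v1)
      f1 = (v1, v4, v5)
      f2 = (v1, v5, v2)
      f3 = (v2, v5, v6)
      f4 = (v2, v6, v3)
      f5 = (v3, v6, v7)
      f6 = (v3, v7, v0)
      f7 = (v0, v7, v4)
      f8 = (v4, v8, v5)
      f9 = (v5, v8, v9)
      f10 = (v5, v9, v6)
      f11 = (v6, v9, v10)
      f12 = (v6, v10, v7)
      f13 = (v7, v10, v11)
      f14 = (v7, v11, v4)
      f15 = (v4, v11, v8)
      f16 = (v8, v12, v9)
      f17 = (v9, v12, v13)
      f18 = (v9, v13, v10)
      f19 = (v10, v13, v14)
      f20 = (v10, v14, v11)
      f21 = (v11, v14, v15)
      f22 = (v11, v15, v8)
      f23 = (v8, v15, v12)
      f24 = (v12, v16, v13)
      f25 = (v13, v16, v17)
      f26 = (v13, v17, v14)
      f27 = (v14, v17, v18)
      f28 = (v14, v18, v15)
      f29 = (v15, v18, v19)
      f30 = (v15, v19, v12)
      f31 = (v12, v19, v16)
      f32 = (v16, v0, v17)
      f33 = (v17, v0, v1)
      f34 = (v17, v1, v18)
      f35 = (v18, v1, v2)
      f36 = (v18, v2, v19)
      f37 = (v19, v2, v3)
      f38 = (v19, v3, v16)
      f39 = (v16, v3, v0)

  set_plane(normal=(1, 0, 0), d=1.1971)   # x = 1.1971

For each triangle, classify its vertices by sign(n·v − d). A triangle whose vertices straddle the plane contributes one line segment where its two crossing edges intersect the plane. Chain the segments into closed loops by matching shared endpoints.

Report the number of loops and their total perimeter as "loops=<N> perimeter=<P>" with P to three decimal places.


loops=1 perimeter=7.778

Straddling triangles (14 of 40):
  (v0,v4,v1) [+-+] → (1.1971, 1.57309, 0)–(1.1971, 1.1345, 0.318647)  len=0.5421
  (v1,v4,v5) [+--] → (1.1971, 1.1345, 0.318647)–(1.1971, 0.678402, 0.65)  len=0.5638
  (v1,v5,v2) [+--] → (1.1971, 0.678402, 0.65)–(1.1971, 0, 0.1571)  len=0.8386
  (v2,v6,v3) [--+] → (1.1971, 0.356223, -0.415903)–(1.1971, 0, -0.1571)  len=0.4403
  (v3,v6,v7) [+--] → (1.1971, 0.356223, -0.415903)–(1.1971, 0.678402, -0.65)  len=0.3982
  (v3,v7,v0) [+-+] → (1.1971, 0.678402, -0.65)–(1.1971, 1.01055, -0.408673)  len=0.4106
  (v0,v7,v4) [+--] → (1.1971, 1.01055, -0.408673)–(1.1971, 1.57309, 0)  len=0.6953
  (v16,v0,v17) [-+-] → (1.1971, -1.57309, 0)–(1.1971, -1.01055, 0.408673)  len=0.6953
  (v17,v0,v1) [-++] → (1.1971, -1.01055, 0.408673)–(1.1971, -0.678402, 0.65)  len=0.4106
  (v17,v1,v18) [-+-] → (1.1971, -0.678402, 0.65)–(1.1971, -0.356223, 0.415903)  len=0.3982
  (v18,v1,v2) [-+-] → (1.1971, -0.356223, 0.415903)–(1.1971, 0, 0.1571)  len=0.4403
  (v19,v2,v3) [--+] → (1.1971, 0, -0.1571)–(1.1971, -0.678402, -0.65)  len=0.8386
  (v19,v3,v16) [-+-] → (1.1971, -0.678402, -0.65)–(1.1971, -1.1345, -0.318647)  len=0.5638
  (v16,v3,v0) [-++] → (1.1971, -1.1345, -0.318647)–(1.1971, -1.57309, 0)  len=0.5421

Chained into 1 loop(s):
  loop 1: 14 segments, perimeter = 7.7777
Total perimeter = 7.778


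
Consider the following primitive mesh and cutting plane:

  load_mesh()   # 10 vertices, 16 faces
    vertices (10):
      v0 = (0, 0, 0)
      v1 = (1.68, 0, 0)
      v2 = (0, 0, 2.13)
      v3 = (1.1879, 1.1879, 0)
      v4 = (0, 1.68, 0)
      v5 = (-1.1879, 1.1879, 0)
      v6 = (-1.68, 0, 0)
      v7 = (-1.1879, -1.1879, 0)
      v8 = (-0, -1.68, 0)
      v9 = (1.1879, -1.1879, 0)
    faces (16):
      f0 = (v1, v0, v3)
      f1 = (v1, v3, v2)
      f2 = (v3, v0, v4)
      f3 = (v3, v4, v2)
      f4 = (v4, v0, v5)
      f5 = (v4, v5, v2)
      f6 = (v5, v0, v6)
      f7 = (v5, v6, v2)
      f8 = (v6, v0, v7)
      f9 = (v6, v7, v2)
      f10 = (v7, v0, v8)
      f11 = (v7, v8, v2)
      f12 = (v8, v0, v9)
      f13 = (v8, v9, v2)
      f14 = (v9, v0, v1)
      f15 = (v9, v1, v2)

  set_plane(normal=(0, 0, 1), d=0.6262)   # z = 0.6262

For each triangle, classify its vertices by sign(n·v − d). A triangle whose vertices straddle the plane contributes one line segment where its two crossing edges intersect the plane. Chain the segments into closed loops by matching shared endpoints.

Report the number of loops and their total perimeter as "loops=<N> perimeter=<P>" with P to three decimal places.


Straddling triangles (8 of 16):
  (v1,v3,v2) [--+] → (0.838669, 0.838669, 0.6262)–(1.1861, 0, 0.6262)  len=0.9078
  (v3,v4,v2) [--+] → (0, 1.1861, 0.6262)–(0.838669, 0.838669, 0.6262)  len=0.9078
  (v4,v5,v2) [--+] → (-0.838669, 0.838669, 0.6262)–(0, 1.1861, 0.6262)  len=0.9078
  (v5,v6,v2) [--+] → (-1.1861, 0, 0.6262)–(-0.838669, 0.838669, 0.6262)  len=0.9078
  (v6,v7,v2) [--+] → (-0.838669, -0.838669, 0.6262)–(-1.1861, 0, 0.6262)  len=0.9078
  (v7,v8,v2) [--+] → (0, -1.1861, 0.6262)–(-0.838669, -0.838669, 0.6262)  len=0.9078
  (v8,v9,v2) [--+] → (0.838669, -0.838669, 0.6262)–(0, -1.1861, 0.6262)  len=0.9078
  (v9,v1,v2) [--+] → (1.1861, 0, 0.6262)–(0.838669, -0.838669, 0.6262)  len=0.9078

Chained into 1 loop(s):
  loop 1: 8 segments, perimeter = 7.2623
Total perimeter = 7.262

loops=1 perimeter=7.262


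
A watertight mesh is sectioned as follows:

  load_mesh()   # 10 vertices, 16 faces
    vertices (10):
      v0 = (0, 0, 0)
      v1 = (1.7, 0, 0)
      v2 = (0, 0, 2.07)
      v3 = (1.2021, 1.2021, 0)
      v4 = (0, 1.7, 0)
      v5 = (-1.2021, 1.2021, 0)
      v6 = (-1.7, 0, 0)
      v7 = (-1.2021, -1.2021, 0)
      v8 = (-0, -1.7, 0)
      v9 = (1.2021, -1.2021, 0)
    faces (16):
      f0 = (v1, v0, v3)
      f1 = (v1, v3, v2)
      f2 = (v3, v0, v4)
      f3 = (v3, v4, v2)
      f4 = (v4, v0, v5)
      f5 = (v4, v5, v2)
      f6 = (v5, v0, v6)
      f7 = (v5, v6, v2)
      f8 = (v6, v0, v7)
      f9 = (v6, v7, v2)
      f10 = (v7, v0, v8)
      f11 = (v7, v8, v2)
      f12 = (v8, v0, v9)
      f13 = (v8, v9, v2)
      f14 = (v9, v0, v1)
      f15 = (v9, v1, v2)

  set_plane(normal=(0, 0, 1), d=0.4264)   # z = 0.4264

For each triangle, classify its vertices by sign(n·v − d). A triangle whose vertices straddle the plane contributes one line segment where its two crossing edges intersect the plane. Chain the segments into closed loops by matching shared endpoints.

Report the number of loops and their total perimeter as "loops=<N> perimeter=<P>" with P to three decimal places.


Straddling triangles (8 of 16):
  (v1,v3,v2) [--+] → (0.954479, 0.954479, 0.4264)–(1.34982, 0, 0.4264)  len=1.0331
  (v3,v4,v2) [--+] → (0, 1.34982, 0.4264)–(0.954479, 0.954479, 0.4264)  len=1.0331
  (v4,v5,v2) [--+] → (-0.954479, 0.954479, 0.4264)–(0, 1.34982, 0.4264)  len=1.0331
  (v5,v6,v2) [--+] → (-1.34982, 0, 0.4264)–(-0.954479, 0.954479, 0.4264)  len=1.0331
  (v6,v7,v2) [--+] → (-0.954479, -0.954479, 0.4264)–(-1.34982, 0, 0.4264)  len=1.0331
  (v7,v8,v2) [--+] → (0, -1.34982, 0.4264)–(-0.954479, -0.954479, 0.4264)  len=1.0331
  (v8,v9,v2) [--+] → (0.954479, -0.954479, 0.4264)–(0, -1.34982, 0.4264)  len=1.0331
  (v9,v1,v2) [--+] → (1.34982, 0, 0.4264)–(0.954479, -0.954479, 0.4264)  len=1.0331

Chained into 1 loop(s):
  loop 1: 8 segments, perimeter = 8.2649
Total perimeter = 8.265

loops=1 perimeter=8.265


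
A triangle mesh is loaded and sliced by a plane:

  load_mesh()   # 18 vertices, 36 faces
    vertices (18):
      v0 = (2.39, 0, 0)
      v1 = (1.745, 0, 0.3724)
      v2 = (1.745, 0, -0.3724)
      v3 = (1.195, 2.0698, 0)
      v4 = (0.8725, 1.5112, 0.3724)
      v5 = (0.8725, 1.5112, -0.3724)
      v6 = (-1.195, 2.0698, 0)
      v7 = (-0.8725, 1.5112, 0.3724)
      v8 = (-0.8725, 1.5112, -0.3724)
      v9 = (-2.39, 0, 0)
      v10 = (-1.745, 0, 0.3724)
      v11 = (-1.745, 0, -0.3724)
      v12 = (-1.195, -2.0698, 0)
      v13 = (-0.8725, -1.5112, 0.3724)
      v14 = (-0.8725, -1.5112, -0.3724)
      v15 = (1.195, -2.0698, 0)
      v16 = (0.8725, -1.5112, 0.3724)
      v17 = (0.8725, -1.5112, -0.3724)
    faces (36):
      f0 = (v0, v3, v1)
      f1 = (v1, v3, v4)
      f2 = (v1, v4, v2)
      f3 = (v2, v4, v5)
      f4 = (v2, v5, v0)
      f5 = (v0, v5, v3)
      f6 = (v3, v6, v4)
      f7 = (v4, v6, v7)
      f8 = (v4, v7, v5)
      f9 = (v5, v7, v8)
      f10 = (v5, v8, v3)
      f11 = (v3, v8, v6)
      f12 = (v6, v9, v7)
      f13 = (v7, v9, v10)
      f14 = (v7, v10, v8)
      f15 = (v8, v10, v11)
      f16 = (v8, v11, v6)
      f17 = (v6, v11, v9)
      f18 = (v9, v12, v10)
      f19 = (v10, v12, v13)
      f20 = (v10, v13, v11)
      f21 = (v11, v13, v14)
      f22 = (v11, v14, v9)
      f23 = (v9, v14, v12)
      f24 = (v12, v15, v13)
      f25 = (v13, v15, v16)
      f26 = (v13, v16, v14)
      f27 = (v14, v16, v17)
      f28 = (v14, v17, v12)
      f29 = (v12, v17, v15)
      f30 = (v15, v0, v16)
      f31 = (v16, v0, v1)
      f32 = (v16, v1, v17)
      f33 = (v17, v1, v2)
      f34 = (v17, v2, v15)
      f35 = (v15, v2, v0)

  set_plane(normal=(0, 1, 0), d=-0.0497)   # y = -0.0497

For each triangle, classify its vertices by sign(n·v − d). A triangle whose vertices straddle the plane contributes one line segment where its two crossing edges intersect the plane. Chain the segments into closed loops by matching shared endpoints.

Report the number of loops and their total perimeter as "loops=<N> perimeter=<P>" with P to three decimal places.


loops=2 perimeter=4.469

Straddling triangles (12 of 36):
  (v9,v12,v10) [+-+] → (-2.36131, -0.0497, 0)–(-1.73179, -0.0497, 0.363458)  len=0.7269
  (v10,v12,v13) [+--] → (-1.73179, -0.0497, 0.363458)–(-1.71631, -0.0497, 0.3724)  len=0.0179
  (v10,v13,v11) [+-+] → (-1.71631, -0.0497, 0.3724)–(-1.71631, -0.0497, -0.347905)  len=0.7203
  (v11,v13,v14) [+--] → (-1.71631, -0.0497, -0.347905)–(-1.71631, -0.0497, -0.3724)  len=0.0245
  (v11,v14,v9) [+-+] → (-1.71631, -0.0497, -0.3724)–(-2.34009, -0.0497, -0.0122474)  len=0.7203
  (v9,v14,v12) [+--] → (-2.34009, -0.0497, -0.0122474)–(-2.36131, -0.0497, 0)  len=0.0245
  (v15,v0,v16) [-+-] → (2.36131, -0.0497, 0)–(2.34009, -0.0497, 0.0122474)  len=0.0245
  (v16,v0,v1) [-++] → (2.34009, -0.0497, 0.0122474)–(1.71631, -0.0497, 0.3724)  len=0.7203
  (v16,v1,v17) [-+-] → (1.71631, -0.0497, 0.3724)–(1.71631, -0.0497, 0.347905)  len=0.0245
  (v17,v1,v2) [-++] → (1.71631, -0.0497, 0.347905)–(1.71631, -0.0497, -0.3724)  len=0.7203
  (v17,v2,v15) [-+-] → (1.71631, -0.0497, -0.3724)–(1.73179, -0.0497, -0.363458)  len=0.0179
  (v15,v2,v0) [-++] → (1.73179, -0.0497, -0.363458)–(2.36131, -0.0497, 0)  len=0.7269

Chained into 2 loop(s):
  loop 1: 6 segments, perimeter = 2.2344
  loop 2: 6 segments, perimeter = 2.2344
Total perimeter = 4.469


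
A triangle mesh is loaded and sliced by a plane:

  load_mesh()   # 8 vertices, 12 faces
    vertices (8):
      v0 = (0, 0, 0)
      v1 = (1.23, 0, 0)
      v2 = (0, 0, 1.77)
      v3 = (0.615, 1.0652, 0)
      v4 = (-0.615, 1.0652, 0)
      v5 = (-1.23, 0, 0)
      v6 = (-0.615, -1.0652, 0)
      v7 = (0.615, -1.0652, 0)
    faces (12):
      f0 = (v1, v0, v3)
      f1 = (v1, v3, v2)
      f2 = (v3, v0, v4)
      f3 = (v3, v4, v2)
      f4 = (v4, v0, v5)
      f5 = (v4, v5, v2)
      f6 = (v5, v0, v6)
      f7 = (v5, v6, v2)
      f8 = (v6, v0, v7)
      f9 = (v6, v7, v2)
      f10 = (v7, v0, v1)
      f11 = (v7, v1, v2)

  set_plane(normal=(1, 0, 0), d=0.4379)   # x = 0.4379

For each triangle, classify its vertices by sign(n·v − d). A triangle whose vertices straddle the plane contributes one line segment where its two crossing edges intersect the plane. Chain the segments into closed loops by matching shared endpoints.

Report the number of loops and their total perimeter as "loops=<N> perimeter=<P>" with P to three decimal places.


Straddling triangles (8 of 12):
  (v1,v0,v3) [+-+] → (0.4379, 0, 0)–(0.4379, 0.758457, 0)  len=0.7585
  (v1,v3,v2) [++-] → (0.4379, 0.758457, 0.509702)–(0.4379, 0, 1.13985)  len=0.9861
  (v3,v0,v4) [+--] → (0.4379, 0.758457, 0)–(0.4379, 1.0652, 0)  len=0.3067
  (v3,v4,v2) [+--] → (0.4379, 1.0652, 0)–(0.4379, 0.758457, 0.509702)  len=0.5949
  (v6,v0,v7) [--+] → (0.4379, -0.758457, 0)–(0.4379, -1.0652, 0)  len=0.3067
  (v6,v7,v2) [-+-] → (0.4379, -1.0652, 0)–(0.4379, -0.758457, 0.509702)  len=0.5949
  (v7,v0,v1) [+-+] → (0.4379, -0.758457, 0)–(0.4379, 0, 0)  len=0.7585
  (v7,v1,v2) [++-] → (0.4379, 0, 1.13985)–(0.4379, -0.758457, 0.509702)  len=0.9861

Chained into 1 loop(s):
  loop 1: 8 segments, perimeter = 5.2923
Total perimeter = 5.292

loops=1 perimeter=5.292


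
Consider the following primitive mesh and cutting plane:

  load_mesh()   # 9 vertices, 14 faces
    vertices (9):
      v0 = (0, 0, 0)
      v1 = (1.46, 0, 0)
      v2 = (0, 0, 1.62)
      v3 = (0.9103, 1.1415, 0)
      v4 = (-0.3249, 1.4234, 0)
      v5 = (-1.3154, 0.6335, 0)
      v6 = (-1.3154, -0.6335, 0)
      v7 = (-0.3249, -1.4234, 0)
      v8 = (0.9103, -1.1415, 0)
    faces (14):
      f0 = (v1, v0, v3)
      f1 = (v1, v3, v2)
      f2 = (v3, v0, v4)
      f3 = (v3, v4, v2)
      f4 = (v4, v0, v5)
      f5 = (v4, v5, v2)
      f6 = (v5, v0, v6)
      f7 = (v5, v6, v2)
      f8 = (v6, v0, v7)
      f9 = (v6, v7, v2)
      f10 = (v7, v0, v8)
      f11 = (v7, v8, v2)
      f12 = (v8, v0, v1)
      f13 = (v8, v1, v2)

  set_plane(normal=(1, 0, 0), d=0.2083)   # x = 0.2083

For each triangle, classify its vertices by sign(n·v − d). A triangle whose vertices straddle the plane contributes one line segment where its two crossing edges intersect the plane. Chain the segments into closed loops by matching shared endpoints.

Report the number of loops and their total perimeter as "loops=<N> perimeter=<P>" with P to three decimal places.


loops=1 perimeter=6.447

Straddling triangles (8 of 14):
  (v1,v0,v3) [+-+] → (0.2083, 0, 0)–(0.2083, 0.261204, 0)  len=0.2612
  (v1,v3,v2) [++-] → (0.2083, 0.261204, 1.2493)–(0.2083, 0, 1.38887)  len=0.2962
  (v3,v0,v4) [+--] → (0.2083, 0.261204, 0)–(0.2083, 1.30171, 0)  len=1.0405
  (v3,v4,v2) [+--] → (0.2083, 1.30171, 0)–(0.2083, 0.261204, 1.2493)  len=1.6259
  (v7,v0,v8) [--+] → (0.2083, -0.261204, 0)–(0.2083, -1.30171, 0)  len=1.0405
  (v7,v8,v2) [-+-] → (0.2083, -1.30171, 0)–(0.2083, -0.261204, 1.2493)  len=1.6259
  (v8,v0,v1) [+-+] → (0.2083, -0.261204, 0)–(0.2083, 0, 0)  len=0.2612
  (v8,v1,v2) [++-] → (0.2083, 0, 1.38887)–(0.2083, -0.261204, 1.2493)  len=0.2962

Chained into 1 loop(s):
  loop 1: 8 segments, perimeter = 6.4474
Total perimeter = 6.447


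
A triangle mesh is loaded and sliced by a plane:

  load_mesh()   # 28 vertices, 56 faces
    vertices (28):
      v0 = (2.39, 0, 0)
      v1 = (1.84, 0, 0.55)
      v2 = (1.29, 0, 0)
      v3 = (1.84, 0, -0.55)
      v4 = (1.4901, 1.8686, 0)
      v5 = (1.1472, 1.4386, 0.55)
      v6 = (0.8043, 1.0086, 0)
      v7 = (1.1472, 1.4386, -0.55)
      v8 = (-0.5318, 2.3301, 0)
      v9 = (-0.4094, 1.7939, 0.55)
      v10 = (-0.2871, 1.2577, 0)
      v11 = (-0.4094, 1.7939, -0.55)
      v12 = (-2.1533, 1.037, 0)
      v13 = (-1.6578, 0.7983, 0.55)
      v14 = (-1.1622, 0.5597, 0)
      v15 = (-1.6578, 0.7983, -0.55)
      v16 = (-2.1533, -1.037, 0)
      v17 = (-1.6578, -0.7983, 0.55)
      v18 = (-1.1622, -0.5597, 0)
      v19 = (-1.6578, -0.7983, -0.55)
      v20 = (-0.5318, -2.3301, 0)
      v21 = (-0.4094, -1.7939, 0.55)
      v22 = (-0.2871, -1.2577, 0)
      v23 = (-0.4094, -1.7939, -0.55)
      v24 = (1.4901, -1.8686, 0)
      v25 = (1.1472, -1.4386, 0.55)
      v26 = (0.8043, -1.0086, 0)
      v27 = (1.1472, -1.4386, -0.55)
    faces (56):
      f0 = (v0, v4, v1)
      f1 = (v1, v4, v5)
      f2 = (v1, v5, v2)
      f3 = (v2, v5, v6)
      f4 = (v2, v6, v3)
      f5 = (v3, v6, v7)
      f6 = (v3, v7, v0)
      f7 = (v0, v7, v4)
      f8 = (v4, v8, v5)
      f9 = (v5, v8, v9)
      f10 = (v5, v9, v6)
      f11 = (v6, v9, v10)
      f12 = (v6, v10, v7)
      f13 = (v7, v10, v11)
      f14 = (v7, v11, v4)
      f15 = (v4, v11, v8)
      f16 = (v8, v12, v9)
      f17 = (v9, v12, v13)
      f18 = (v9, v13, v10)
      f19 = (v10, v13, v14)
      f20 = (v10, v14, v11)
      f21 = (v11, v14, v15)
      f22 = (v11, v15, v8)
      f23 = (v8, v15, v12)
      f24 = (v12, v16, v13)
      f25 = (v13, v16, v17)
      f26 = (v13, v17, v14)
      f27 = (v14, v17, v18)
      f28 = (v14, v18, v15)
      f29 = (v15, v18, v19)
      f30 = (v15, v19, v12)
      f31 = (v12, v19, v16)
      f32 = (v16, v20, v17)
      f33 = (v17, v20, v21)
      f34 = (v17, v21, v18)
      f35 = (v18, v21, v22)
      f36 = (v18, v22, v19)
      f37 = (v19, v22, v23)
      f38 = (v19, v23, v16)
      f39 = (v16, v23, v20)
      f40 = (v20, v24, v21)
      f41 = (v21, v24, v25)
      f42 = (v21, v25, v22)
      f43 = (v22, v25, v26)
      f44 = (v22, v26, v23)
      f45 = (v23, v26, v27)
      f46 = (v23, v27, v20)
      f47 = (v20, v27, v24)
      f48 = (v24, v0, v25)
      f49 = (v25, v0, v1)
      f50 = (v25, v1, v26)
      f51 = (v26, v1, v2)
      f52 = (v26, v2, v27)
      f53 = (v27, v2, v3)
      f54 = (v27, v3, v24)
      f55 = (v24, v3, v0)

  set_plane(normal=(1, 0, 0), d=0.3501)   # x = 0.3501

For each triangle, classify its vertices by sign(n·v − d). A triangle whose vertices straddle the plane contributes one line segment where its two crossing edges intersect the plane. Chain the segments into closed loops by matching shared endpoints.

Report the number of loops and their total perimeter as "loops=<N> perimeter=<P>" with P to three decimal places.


Straddling triangles (16 of 56):
  (v4,v8,v5) [+-+] → (0.3501, 2.12881, 0)–(0.3501, 1.86184, 0.288889)  len=0.3934
  (v5,v8,v9) [+--] → (0.3501, 1.86184, 0.288889)–(0.3501, 1.62054, 0.55)  len=0.3555
  (v5,v9,v6) [+-+] → (0.3501, 1.62054, 0.55)–(0.3501, 1.30248, 0.205825)  len=0.4686
  (v6,v9,v10) [+--] → (0.3501, 1.30248, 0.205825)–(0.3501, 1.11227, 0)  len=0.2803
  (v6,v10,v7) [+-+] → (0.3501, 1.11227, 0)–(0.3501, 1.33807, -0.244342)  len=0.3327
  (v7,v10,v11) [+--] → (0.3501, 1.33807, -0.244342)–(0.3501, 1.62054, -0.55)  len=0.4162
  (v7,v11,v4) [+-+] → (0.3501, 1.62054, -0.55)–(0.3501, 1.82377, -0.330087)  len=0.2994
  (v4,v11,v8) [+--] → (0.3501, 1.82377, -0.330087)–(0.3501, 2.12881, 0)  len=0.4494
  (v20,v24,v21) [-+-] → (0.3501, -2.12881, 0)–(0.3501, -1.82377, 0.330087)  len=0.4494
  (v21,v24,v25) [-++] → (0.3501, -1.82377, 0.330087)–(0.3501, -1.62054, 0.55)  len=0.2994
  (v21,v25,v22) [-+-] → (0.3501, -1.62054, 0.55)–(0.3501, -1.33807, 0.244342)  len=0.4162
  (v22,v25,v26) [-++] → (0.3501, -1.33807, 0.244342)–(0.3501, -1.11227, 0)  len=0.3327
  (v22,v26,v23) [-+-] → (0.3501, -1.11227, 0)–(0.3501, -1.30248, -0.205825)  len=0.2803
  (v23,v26,v27) [-++] → (0.3501, -1.30248, -0.205825)–(0.3501, -1.62054, -0.55)  len=0.4686
  (v23,v27,v20) [-+-] → (0.3501, -1.62054, -0.55)–(0.3501, -1.86184, -0.288889)  len=0.3555
  (v20,v27,v24) [-++] → (0.3501, -1.86184, -0.288889)–(0.3501, -2.12881, 0)  len=0.3934

Chained into 2 loop(s):
  loop 1: 8 segments, perimeter = 2.9956
  loop 2: 8 segments, perimeter = 2.9956
Total perimeter = 5.991

loops=2 perimeter=5.991


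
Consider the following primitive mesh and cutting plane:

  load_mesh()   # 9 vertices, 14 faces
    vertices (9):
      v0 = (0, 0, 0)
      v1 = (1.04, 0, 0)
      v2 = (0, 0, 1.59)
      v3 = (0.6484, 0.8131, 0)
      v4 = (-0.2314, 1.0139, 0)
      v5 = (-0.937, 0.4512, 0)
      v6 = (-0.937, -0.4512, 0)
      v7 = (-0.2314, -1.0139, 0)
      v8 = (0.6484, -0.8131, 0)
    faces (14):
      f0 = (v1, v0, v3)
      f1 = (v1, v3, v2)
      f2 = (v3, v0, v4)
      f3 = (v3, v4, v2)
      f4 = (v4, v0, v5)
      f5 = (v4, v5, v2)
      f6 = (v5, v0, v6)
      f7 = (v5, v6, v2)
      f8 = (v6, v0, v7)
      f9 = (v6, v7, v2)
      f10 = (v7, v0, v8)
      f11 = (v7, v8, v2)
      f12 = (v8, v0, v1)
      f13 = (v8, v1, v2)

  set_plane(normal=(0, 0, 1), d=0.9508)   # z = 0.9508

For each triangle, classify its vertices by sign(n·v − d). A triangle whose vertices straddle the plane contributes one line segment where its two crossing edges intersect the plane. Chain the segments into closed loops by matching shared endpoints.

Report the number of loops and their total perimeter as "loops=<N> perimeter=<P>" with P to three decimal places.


Straddling triangles (7 of 14):
  (v1,v3,v2) [--+] → (0.260665, 0.326876, 0.9508)–(0.418093, 0, 0.9508)  len=0.3628
  (v3,v4,v2) [--+] → (-0.0930257, 0.407601, 0.9508)–(0.260665, 0.326876, 0.9508)  len=0.3628
  (v4,v5,v2) [--+] → (-0.376686, 0.181388, 0.9508)–(-0.0930257, 0.407601, 0.9508)  len=0.3628
  (v5,v6,v2) [--+] → (-0.376686, -0.181388, 0.9508)–(-0.376686, 0.181388, 0.9508)  len=0.3628
  (v6,v7,v2) [--+] → (-0.0930257, -0.407601, 0.9508)–(-0.376686, -0.181388, 0.9508)  len=0.3628
  (v7,v8,v2) [--+] → (0.260665, -0.326876, 0.9508)–(-0.0930257, -0.407601, 0.9508)  len=0.3628
  (v8,v1,v2) [--+] → (0.418093, 0, 0.9508)–(0.260665, -0.326876, 0.9508)  len=0.3628

Chained into 1 loop(s):
  loop 1: 7 segments, perimeter = 2.5396
Total perimeter = 2.540

loops=1 perimeter=2.540
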